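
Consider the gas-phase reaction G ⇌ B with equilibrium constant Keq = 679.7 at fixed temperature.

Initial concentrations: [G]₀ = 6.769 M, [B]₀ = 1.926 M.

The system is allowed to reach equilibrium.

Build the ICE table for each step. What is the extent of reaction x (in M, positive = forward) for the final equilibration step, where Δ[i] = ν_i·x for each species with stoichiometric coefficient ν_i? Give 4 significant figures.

x = 6.756 M

Q₀ = 0.2845 vs Keq = 679.7 ⇒ Q<K, forward
Step 1:
                    G           B
  I             6.769       1.926
  C            -6.756       6.756
  E           0.01277       8.682
  solve Keq expr → x = 6.756; check Q = 679.7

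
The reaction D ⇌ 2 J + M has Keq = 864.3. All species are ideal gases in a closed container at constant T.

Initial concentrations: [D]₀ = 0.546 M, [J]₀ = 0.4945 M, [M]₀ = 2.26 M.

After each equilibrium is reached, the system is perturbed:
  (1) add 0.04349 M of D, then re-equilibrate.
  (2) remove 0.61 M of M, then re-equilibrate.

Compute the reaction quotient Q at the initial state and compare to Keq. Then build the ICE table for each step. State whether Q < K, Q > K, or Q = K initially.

Q₀ = 1.012 vs Keq = 864.3 ⇒ Q<K, forward
Step 1:
                  D         J         M
  I           0.546    0.4945      2.26
  C          -0.538     1.076     0.538
  E        0.007985     1.571     2.798
  solve Keq expr → x = 0.538; check Q = 864.3
Then add 0.04349 M of D.
Step 2:
                  D         J         M
  I         0.05148     1.571     2.798
  C        -0.04247   0.08494   0.04247
  E        0.009007     1.655      2.84
  solve Keq expr → x = 0.04247; check Q = 864.3
Then remove 0.61 M of M.
Step 3:
                  D         J         M
  I        0.009007     1.655      2.23
  C       -0.001896  0.003791  0.001896
  E        0.007111     1.659     2.232
  solve Keq expr → x = 0.001896; check Q = 864.3

Q₀ = 1.012; Q < K (proceeds forward)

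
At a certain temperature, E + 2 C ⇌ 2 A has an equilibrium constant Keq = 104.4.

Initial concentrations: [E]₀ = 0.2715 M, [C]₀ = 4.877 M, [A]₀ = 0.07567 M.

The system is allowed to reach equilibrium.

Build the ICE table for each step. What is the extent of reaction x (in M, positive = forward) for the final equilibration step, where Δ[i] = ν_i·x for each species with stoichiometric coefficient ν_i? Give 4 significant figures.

Q₀ = 8.8669e-04 vs Keq = 104.4 ⇒ Q<K, forward
Step 1:
                    E           C           A
  Initial      0.2715       4.877     0.07567
  Change      -0.2713     -0.5426      0.5426
  Equil    1.9490e-04       4.334      0.6183
  solve Keq expr → x = 0.2713; check Q = 104.4

x = 0.2713 M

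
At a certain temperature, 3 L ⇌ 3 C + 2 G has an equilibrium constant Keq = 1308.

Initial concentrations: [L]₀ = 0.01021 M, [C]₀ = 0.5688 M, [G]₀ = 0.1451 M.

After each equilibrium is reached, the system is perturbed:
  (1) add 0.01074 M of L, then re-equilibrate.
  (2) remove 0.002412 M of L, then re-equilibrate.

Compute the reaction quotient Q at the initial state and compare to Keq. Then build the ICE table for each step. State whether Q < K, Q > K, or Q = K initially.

Q₀ = 3640 vs Keq = 1308 ⇒ Q>K, reverse
Step 1:
                   L          C          G
  init       0.01021     0.5688     0.1451
  Δ         0.003883  -0.003883  -0.002589
  eq         0.01409     0.5649     0.1425
  solve Keq expr → x = -0.001294; check Q = 1308
Then add 0.01074 M of L.
Step 2:
                   L          C          G
  init       0.02483     0.5649     0.1425
  Δ         -0.01004    0.01004   0.006696
  eq         0.01479      0.575     0.1492
  solve Keq expr → x = 0.003348; check Q = 1308
Then remove 0.002412 M of L.
Step 3:
                   L          C          G
  init       0.01238      0.575     0.1492
  Δ         0.002255  -0.002255  -0.001503
  eq         0.01463     0.5727     0.1477
  solve Keq expr → x = -7.5163e-04; check Q = 1308

Q₀ = 3640; Q > K (proceeds reverse)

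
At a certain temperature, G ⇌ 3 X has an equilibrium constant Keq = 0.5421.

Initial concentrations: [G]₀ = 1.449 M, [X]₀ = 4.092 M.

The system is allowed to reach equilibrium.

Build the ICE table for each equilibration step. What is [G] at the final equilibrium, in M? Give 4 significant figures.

[G]_eq = 2.447 M

Q₀ = 47.29 vs Keq = 0.5421 ⇒ Q>K, reverse
Step 1:
                  G         X
  Initial     1.449     4.092
  Change     0.9978    -2.993
  Equil       2.447     1.099
  solve Keq expr → x = -0.9978; check Q = 0.5421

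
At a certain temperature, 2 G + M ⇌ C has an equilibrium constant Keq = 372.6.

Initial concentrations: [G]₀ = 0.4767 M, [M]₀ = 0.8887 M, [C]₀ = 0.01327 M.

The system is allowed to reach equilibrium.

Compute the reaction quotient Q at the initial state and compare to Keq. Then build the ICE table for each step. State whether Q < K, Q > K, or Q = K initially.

Q₀ = 0.06571; Q < K (proceeds forward)

Q₀ = 0.06571 vs Keq = 372.6 ⇒ Q<K, forward
Step 1:
                    G           M           C
  I            0.4767      0.8887     0.01327
  C           -0.4458     -0.2229      0.2229
  E           0.03086      0.6658      0.2362
  solve Keq expr → x = 0.2229; check Q = 372.6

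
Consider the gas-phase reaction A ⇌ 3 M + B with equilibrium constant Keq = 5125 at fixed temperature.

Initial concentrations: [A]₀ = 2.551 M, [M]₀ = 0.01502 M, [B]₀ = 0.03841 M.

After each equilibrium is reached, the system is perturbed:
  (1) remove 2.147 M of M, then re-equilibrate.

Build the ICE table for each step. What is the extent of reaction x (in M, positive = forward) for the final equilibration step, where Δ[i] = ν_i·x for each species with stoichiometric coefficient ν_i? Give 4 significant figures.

Q₀ = 5.1020e-08 vs Keq = 5125 ⇒ Q<K, forward
Step 1:
                   A          M          B
  init         2.551    0.01502    0.03841
  Δ           -2.379      7.136      2.379
  eq          0.1724      7.151      2.417
  solve Keq expr → x = 2.379; check Q = 5125
Then remove 2.147 M of M.
Step 2:
                   A          M          B
  init        0.1724      5.004      2.417
  Δ         -0.09928     0.2978    0.09928
  eq         0.07316      5.302      2.516
  solve Keq expr → x = 0.09928; check Q = 5125

x = 0.09928 M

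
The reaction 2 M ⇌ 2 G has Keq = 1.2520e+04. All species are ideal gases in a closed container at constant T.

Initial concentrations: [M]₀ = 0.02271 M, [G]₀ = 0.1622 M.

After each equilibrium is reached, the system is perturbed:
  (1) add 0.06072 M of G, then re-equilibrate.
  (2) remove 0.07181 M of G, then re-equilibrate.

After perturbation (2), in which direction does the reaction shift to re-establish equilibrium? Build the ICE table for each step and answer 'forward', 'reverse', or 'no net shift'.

Q₀ = 51.01 vs Keq = 1.2520e+04 ⇒ Q<K, forward
Step 1:
                  M         G
  init      0.02271    0.1622
  Δ        -0.02107   0.02107
  eq       0.001638    0.1833
  solve Keq expr → x = 0.01054; check Q = 1.2520e+04
Then add 0.06072 M of G.
Step 2:
                  M         G
  init     0.001638     0.244
  Δ       5.3786e-04 -5.3786e-04
  eq       0.002176    0.2435
  solve Keq expr → x = -2.6893e-04; check Q = 1.2520e+04
Then remove 0.07181 M of G.
Step 3:
                  M         G
  init     0.002176    0.1716
  Δ       -6.3609e-04 6.3609e-04
  eq        0.00154    0.1723
  solve Keq expr → x = 3.1805e-04; check Q = 1.2520e+04

Direction: forward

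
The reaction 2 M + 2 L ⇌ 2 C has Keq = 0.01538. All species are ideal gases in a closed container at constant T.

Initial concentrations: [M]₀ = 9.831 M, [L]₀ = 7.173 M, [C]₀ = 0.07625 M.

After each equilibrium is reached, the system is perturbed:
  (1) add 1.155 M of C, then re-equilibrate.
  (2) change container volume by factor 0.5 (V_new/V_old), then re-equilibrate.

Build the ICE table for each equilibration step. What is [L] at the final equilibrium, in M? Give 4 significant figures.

Q₀ = 1.1692e-06 vs Keq = 0.01538 ⇒ Q<K, forward
Step 1:
                  M         L         C
  Initial     9.831     7.173   0.07625
  Change     -3.196    -3.196     3.196
  Equil       6.635     3.977     3.272
  solve Keq expr → x = 1.598; check Q = 0.01538
Then add 1.155 M of C.
Step 2:
                  M         L         C
  Initial     6.635     3.977     4.427
  Change      0.486     0.486    -0.486
  Equil       7.121     4.463     3.941
  solve Keq expr → x = -0.243; check Q = 0.01538
Then change container volume by factor 0.5 (V_new/V_old).
Step 3:
                  M         L         C
  Initial     14.24     8.926     7.883
  Change     -2.189    -2.189     2.189
  Equil       12.05     6.737     10.07
  solve Keq expr → x = 1.094; check Q = 0.01538

[L]_eq = 6.737 M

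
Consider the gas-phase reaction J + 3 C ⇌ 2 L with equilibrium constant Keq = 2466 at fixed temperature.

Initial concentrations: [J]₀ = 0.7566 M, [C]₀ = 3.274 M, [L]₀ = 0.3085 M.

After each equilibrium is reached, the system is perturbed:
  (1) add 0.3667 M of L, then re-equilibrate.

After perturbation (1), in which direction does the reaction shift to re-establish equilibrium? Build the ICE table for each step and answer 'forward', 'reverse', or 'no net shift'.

Direction: reverse

Q₀ = 0.003584 vs Keq = 2466 ⇒ Q<K, forward
Step 1:
                  J         C         L
  Initial    0.7566     3.274    0.3085
  Change    -0.7553    -2.266     1.511
  Equil     0.00131     1.008     1.819
  solve Keq expr → x = 0.7553; check Q = 2466
Then add 0.3667 M of L.
Step 2:
                  J         C         L
  Initial   0.00131     1.008     2.186
  Change  5.6970e-04  0.001709 -0.001139
  Equil    0.001879      1.01     2.185
  solve Keq expr → x = -5.6970e-04; check Q = 2466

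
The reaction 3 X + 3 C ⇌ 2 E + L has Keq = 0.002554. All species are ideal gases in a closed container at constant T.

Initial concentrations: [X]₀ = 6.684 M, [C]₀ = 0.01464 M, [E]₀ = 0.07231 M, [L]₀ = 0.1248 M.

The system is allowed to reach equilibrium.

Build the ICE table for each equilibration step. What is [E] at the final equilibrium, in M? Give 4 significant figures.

[E]_eq = 0.04094 M

Q₀ = 0.6964 vs Keq = 0.002554 ⇒ Q>K, reverse
Step 1:
                    X           C           E           L
  init          6.684     0.01464     0.07231      0.1248
  Δ           0.04705     0.04705    -0.03137    -0.01568
  eq            6.731     0.06169     0.04094      0.1091
  solve Keq expr → x = -0.01568; check Q = 0.002554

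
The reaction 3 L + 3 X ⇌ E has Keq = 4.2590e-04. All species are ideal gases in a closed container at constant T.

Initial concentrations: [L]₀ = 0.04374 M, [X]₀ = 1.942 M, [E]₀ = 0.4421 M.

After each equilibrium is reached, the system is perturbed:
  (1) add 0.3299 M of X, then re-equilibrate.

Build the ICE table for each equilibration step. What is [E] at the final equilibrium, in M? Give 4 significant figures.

Q₀ = 721.3 vs Keq = 4.2590e-04 ⇒ Q>K, reverse
Step 1:
                  L         X         E
  Initial   0.04374     1.942    0.4421
  Change      1.239     1.239   -0.4131
  Equil       1.283     3.181   0.02897
  solve Keq expr → x = -0.4131; check Q = 4.2590e-04
Then add 0.3299 M of X.
Step 2:
                  L         X         E
  Initial     1.283     3.511   0.02897
  Change   -0.02197  -0.02197  0.007323
  Equil       1.261     3.489   0.03629
  solve Keq expr → x = 0.007323; check Q = 4.2590e-04

[E]_eq = 0.03629 M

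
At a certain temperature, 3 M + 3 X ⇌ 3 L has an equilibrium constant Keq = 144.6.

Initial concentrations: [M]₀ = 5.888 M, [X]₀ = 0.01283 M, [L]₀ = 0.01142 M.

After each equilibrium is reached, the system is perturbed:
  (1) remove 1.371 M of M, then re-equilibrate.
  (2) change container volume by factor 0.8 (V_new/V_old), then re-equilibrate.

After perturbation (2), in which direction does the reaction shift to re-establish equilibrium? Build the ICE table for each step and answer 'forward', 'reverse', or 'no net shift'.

Q₀ = 0.003455 vs Keq = 144.6 ⇒ Q<K, forward
Step 1:
                  M         X         L
  Initial     5.888   0.01283   0.01142
  Change   -0.01207  -0.01207   0.01207
  Equil       5.876 7.6159e-04   0.02349
  solve Keq expr → x = 0.004023; check Q = 144.6
Then remove 1.371 M of M.
Step 2:
                  M         X         L
  Initial     4.505 7.6159e-04   0.02349
  Change  2.2233e-04 2.2233e-04 -2.2233e-04
  Equil       4.505 9.8391e-04   0.02327
  solve Keq expr → x = -7.4109e-05; check Q = 144.6
Then change container volume by factor 0.8 (V_new/V_old).
Step 3:
                  M         X         L
  Initial     5.631   0.00123   0.02908
  Change  -2.3789e-04 -2.3789e-04 2.3789e-04
  Equil       5.631 9.9201e-04   0.02932
  solve Keq expr → x = 7.9296e-05; check Q = 144.6

Direction: forward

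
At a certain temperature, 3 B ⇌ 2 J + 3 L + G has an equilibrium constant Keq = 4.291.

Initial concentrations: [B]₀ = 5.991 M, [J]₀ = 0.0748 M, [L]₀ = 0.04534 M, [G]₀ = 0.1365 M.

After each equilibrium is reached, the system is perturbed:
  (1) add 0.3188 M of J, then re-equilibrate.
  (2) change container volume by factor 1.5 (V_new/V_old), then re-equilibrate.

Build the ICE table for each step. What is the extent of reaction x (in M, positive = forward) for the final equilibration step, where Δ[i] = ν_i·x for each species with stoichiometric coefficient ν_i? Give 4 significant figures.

Q₀ = 3.3104e-10 vs Keq = 4.291 ⇒ Q<K, forward
Step 1:
                    B           J           L           G
  I             5.991      0.0748     0.04534      0.1365
  C            -2.937       1.958       2.937       0.979
  E             3.054       2.033       2.982       1.115
  solve Keq expr → x = 0.979; check Q = 4.291
Then add 0.3188 M of J.
Step 2:
                    B           J           L           G
  I             3.054       2.352       2.982       1.115
  C            0.1016    -0.06772     -0.1016    -0.03386
  E             3.156       2.284       2.881       1.082
  solve Keq expr → x = -0.03386; check Q = 4.291
Then change container volume by factor 1.5 (V_new/V_old).
Step 3:
                    B           J           L           G
  I             2.104       1.523        1.92      0.7211
  C           -0.2863      0.1909      0.2863     0.09545
  E             1.817       1.713       2.207      0.8165
  solve Keq expr → x = 0.09545; check Q = 4.291

x = 0.09545 M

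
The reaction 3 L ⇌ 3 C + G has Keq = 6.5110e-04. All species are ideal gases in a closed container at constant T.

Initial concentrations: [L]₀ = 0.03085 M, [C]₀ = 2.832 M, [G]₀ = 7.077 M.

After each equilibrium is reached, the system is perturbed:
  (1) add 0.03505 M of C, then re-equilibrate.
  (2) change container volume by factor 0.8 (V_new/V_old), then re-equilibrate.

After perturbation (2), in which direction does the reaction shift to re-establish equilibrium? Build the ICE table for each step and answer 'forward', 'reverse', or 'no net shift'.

Q₀ = 5.4747e+06 vs Keq = 6.5110e-04 ⇒ Q>K, reverse
Step 1:
                    L           C           G
  I           0.03085       2.832       7.077
  C             2.703      -2.703      -0.901
  E             2.734      0.1291       6.176
  solve Keq expr → x = -0.901; check Q = 6.5110e-04
Then add 0.03505 M of C.
Step 2:
                    L           C           G
  I             2.734      0.1642       6.176
  C           0.03339    -0.03339    -0.01113
  E             2.767      0.1308       6.165
  solve Keq expr → x = -0.01113; check Q = 6.5110e-04
Then change container volume by factor 0.8 (V_new/V_old).
Step 3:
                    L           C           G
  I             3.459      0.1635       7.706
  C            0.0112     -0.0112   -0.003735
  E              3.47      0.1523       7.702
  solve Keq expr → x = -0.003735; check Q = 6.5110e-04

Direction: reverse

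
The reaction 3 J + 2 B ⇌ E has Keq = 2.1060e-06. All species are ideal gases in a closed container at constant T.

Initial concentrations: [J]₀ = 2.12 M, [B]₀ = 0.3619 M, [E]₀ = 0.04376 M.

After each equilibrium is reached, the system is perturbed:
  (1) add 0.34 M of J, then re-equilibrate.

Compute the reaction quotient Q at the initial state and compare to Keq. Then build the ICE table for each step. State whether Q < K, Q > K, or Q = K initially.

Q₀ = 0.03507 vs Keq = 2.1060e-06 ⇒ Q>K, reverse
Step 1:
                    J           B           E
  I              2.12      0.3619     0.04376
  C            0.1313     0.08751    -0.04376
  E             2.251      0.4494  4.8532e-06
  solve Keq expr → x = -0.04376; check Q = 2.1060e-06
Then add 0.34 M of J.
Step 2:
                    J           B           E
  I             2.591      0.4494  4.8532e-06
  C       -7.6423e-06 -5.0949e-06  2.5474e-06
  E             2.591      0.4494  7.4006e-06
  solve Keq expr → x = 2.5474e-06; check Q = 2.1060e-06

Q₀ = 0.03507; Q > K (proceeds reverse)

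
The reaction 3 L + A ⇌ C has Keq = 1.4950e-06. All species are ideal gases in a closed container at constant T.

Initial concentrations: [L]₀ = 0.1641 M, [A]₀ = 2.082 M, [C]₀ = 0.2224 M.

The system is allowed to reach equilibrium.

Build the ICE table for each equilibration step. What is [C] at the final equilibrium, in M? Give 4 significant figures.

[C]_eq = 1.9791e-06 M

Q₀ = 24.17 vs Keq = 1.4950e-06 ⇒ Q>K, reverse
Step 1:
                    L           A           C
  Initial      0.1641       2.082      0.2224
  Change       0.6672      0.2224     -0.2224
  Equil        0.8313       2.304  1.9791e-06
  solve Keq expr → x = -0.2224; check Q = 1.4950e-06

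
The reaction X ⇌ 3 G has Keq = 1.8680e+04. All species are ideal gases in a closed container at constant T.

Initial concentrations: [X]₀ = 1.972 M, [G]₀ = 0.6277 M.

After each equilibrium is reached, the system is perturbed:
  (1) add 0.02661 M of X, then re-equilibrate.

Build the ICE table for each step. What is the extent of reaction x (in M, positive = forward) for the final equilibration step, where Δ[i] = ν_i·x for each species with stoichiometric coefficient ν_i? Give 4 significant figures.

Q₀ = 0.1254 vs Keq = 1.8680e+04 ⇒ Q<K, forward
Step 1:
                  X         G
  init        1.972    0.6277
  Δ          -1.957     5.872
  eq         0.0147       6.5
  solve Keq expr → x = 1.957; check Q = 1.8680e+04
Then add 0.02661 M of X.
Step 2:
                  X         G
  init      0.04131       6.5
  Δ        -0.02607   0.07822
  eq        0.01524     6.578
  solve Keq expr → x = 0.02607; check Q = 1.8680e+04

x = 0.02607 M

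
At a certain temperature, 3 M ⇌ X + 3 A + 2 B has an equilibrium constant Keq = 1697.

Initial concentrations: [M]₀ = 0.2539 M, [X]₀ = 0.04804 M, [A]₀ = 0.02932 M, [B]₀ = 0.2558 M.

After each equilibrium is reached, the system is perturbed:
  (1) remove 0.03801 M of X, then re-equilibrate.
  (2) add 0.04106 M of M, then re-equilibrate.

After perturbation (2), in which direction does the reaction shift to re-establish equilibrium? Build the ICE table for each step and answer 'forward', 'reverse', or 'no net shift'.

Q₀ = 4.8407e-06 vs Keq = 1697 ⇒ Q<K, forward
Step 1:
                  M         X         A         B
  I          0.2539   0.04804   0.02932    0.2558
  C         -0.2473   0.08243    0.2473    0.1649
  E        0.006604    0.1305    0.2766    0.4207
  solve Keq expr → x = 0.08243; check Q = 1697
Then remove 0.03801 M of X.
Step 2:
                  M         X         A         B
  I        0.006604   0.09246    0.2766    0.4207
  C       -6.9216e-04 2.3072e-04 6.9216e-04 4.6144e-04
  E        0.005911   0.09269    0.2773    0.4211
  solve Keq expr → x = 2.3072e-04; check Q = 1697
Then add 0.04106 M of M.
Step 3:
                  M         X         A         B
  I         0.04697   0.09269    0.2773    0.4211
  C        -0.03962   0.01321   0.03962   0.02641
  E        0.007355    0.1059    0.3169    0.4475
  solve Keq expr → x = 0.01321; check Q = 1697

Direction: forward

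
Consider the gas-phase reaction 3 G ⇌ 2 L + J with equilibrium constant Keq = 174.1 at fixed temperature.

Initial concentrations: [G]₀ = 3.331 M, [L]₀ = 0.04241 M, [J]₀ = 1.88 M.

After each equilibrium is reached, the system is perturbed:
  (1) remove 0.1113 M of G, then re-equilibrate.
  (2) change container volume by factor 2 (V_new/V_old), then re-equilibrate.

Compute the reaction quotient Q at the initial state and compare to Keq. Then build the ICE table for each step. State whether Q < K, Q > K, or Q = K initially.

Q₀ = 9.1489e-05 vs Keq = 174.1 ⇒ Q<K, forward
Step 1:
                   G          L          J
  I            3.331    0.04241       1.88
  C           -2.928      1.952     0.9761
  E           0.4026      1.995      2.856
  solve Keq expr → x = 0.9761; check Q = 174.1
Then remove 0.1113 M of G.
Step 2:
                   G          L          J
  I           0.2913      1.995      2.856
  C           0.1007   -0.06711   -0.03356
  E            0.392      1.928      2.823
  solve Keq expr → x = -0.03356; check Q = 174.1
Then change container volume by factor 2 (V_new/V_old).
Step 3:
                   G          L          J
  I            0.196     0.9638      1.411
  C                0          0          0
  E            0.196     0.9638      1.411
  solve Keq expr → x = 0; check Q = 174.1

Q₀ = 9.1489e-05; Q < K (proceeds forward)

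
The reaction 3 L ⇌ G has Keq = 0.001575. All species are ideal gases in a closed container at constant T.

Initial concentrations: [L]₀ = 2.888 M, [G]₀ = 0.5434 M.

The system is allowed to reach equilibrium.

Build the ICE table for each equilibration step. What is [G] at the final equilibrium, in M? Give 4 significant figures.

Q₀ = 0.02256 vs Keq = 0.001575 ⇒ Q>K, reverse
Step 1:
                  L         G
  init        2.888    0.5434
  Δ           1.286   -0.4288
  eq          4.174    0.1146
  solve Keq expr → x = -0.4288; check Q = 0.001575

[G]_eq = 0.1146 M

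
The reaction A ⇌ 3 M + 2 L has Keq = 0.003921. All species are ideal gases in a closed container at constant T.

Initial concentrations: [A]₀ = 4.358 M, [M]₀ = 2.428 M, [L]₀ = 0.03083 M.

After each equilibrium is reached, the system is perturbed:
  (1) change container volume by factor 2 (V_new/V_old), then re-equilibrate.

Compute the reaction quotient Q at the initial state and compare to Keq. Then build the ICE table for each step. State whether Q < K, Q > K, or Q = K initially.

Q₀ = 0.003122 vs Keq = 0.003921 ⇒ Q<K, forward
Step 1:
                  A         M         L
  I           4.358     2.428   0.03083
  C         -0.0018  0.005399    0.0036
  E           4.356     2.433   0.03443
  solve Keq expr → x = 0.0018; check Q = 0.003921
Then change container volume by factor 2 (V_new/V_old).
Step 2:
                  A         M         L
  I           2.178     1.217   0.01721
  C        -0.02293   0.06879   0.04586
  E           2.155     1.285   0.06307
  solve Keq expr → x = 0.02293; check Q = 0.003921

Q₀ = 0.003122; Q < K (proceeds forward)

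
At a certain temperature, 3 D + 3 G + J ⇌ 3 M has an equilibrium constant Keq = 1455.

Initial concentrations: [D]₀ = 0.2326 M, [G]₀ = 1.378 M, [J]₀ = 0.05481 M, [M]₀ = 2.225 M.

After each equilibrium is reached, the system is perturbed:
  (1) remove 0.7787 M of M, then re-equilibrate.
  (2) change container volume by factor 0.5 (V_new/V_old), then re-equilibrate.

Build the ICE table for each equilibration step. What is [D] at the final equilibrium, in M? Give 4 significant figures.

Q₀ = 6103 vs Keq = 1455 ⇒ Q>K, reverse
Step 1:
                    D           G           J           M
  init         0.2326       1.378     0.05481       2.225
  Δ           0.07258     0.07258     0.02419    -0.07258
  eq           0.3052       1.451       0.079       2.152
  solve Keq expr → x = -0.02419; check Q = 1455
Then remove 0.7787 M of M.
Step 2:
                    D           G           J           M
  init         0.3052       1.451       0.079       1.374
  Δ          -0.06641    -0.06641    -0.02214     0.06641
  eq           0.2388       1.384     0.05687        1.44
  solve Keq expr → x = 0.02214; check Q = 1455
Then change container volume by factor 0.5 (V_new/V_old).
Step 3:
                    D           G           J           M
  init         0.4775       2.768      0.1137        2.88
  Δ           -0.1917     -0.1917    -0.06389      0.1917
  eq           0.2859       2.577     0.04985       3.072
  solve Keq expr → x = 0.06389; check Q = 1455

[D]_eq = 0.2859 M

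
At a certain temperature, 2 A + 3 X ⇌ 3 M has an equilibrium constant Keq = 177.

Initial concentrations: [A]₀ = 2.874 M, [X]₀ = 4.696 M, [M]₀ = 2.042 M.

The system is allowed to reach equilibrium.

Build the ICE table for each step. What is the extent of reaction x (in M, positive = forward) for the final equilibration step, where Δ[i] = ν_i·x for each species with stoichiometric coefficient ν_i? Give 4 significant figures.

Q₀ = 0.009954 vs Keq = 177 ⇒ Q<K, forward
Step 1:
                   A          X          M
  init         2.874      4.696      2.042
  Δ            -2.25     -3.375      3.375
  eq          0.6241      1.321      5.417
  solve Keq expr → x = 1.125; check Q = 177

x = 1.125 M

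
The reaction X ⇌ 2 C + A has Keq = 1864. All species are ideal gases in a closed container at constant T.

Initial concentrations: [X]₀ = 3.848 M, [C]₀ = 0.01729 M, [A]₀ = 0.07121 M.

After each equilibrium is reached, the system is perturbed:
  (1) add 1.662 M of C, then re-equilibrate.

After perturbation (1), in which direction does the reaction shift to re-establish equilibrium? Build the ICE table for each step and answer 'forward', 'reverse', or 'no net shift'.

Q₀ = 5.5322e-06 vs Keq = 1864 ⇒ Q<K, forward
Step 1:
                    X           C           A
  Initial       3.848     0.01729     0.07121
  Change       -3.734       7.467       3.734
  Equil        0.1143       7.485       3.805
  solve Keq expr → x = 3.734; check Q = 1864
Then add 1.662 M of C.
Step 2:
                    X           C           A
  Initial      0.1143       9.147       3.805
  Change      0.05046     -0.1009    -0.05046
  Equil        0.1648       9.046       3.754
  solve Keq expr → x = -0.05046; check Q = 1864

Direction: reverse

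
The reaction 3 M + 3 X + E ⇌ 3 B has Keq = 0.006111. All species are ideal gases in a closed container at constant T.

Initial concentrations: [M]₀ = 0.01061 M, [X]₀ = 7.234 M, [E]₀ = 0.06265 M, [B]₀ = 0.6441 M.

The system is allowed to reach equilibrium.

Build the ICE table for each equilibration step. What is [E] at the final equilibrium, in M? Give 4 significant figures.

[E]_eq = 0.1813 M

Q₀ = 9433 vs Keq = 0.006111 ⇒ Q>K, reverse
Step 1:
                   M          X          E          B
  init       0.01061      7.234    0.06265     0.6441
  Δ           0.3561     0.3561     0.1187    -0.3561
  eq          0.3667       7.59     0.1813      0.288
  solve Keq expr → x = -0.1187; check Q = 0.006111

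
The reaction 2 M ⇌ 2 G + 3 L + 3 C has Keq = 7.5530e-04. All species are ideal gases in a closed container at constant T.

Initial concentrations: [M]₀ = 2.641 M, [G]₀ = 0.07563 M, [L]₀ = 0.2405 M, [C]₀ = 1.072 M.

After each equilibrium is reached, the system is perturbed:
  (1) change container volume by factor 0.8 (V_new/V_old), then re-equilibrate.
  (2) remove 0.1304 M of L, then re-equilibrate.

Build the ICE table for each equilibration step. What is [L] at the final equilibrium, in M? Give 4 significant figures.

[L]_eq = 0.3559 M

Q₀ = 1.4053e-05 vs Keq = 7.5530e-04 ⇒ Q<K, forward
Step 1:
                  M         G         L         C
  I           2.641   0.07563    0.2405     1.072
  C         -0.1141    0.1141    0.1711    0.1711
  E           2.527    0.1897    0.4116     1.243
  solve Keq expr → x = 0.05704; check Q = 7.5530e-04
Then change container volume by factor 0.8 (V_new/V_old).
Step 2:
                  M         G         L         C
  I           3.159    0.2371    0.5145     1.554
  C         0.05851  -0.05851  -0.08777  -0.08777
  E           3.217    0.1786    0.4268     1.466
  solve Keq expr → x = -0.02926; check Q = 7.5530e-04
Then remove 0.1304 M of L.
Step 3:
                  M         G         L         C
  I           3.217    0.1786    0.2964     1.466
  C        -0.03966   0.03966   0.05949   0.05949
  E           3.177    0.2183    0.3559     1.526
  solve Keq expr → x = 0.01983; check Q = 7.5530e-04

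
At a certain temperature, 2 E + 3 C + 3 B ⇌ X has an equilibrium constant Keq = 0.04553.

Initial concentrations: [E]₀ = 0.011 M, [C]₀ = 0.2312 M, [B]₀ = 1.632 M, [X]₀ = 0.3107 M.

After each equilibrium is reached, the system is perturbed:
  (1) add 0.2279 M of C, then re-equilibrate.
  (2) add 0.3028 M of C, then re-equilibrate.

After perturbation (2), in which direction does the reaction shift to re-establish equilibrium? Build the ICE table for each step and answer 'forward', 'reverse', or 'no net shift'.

Direction: forward

Q₀ = 4.7800e+04 vs Keq = 0.04553 ⇒ Q>K, reverse
Step 1:
                  E         C         B         X
  I           0.011    0.2312     1.632    0.3107
  C          0.4482    0.6723    0.6723   -0.2241
  E          0.4592    0.9035     2.304   0.08661
  solve Keq expr → x = -0.2241; check Q = 0.04553
Then add 0.2279 M of C.
Step 2:
                  E         C         B         X
  I          0.4592     1.131     2.304   0.08661
  C        -0.04269  -0.06404  -0.06404   0.02135
  E          0.4165     1.067      2.24     0.108
  solve Keq expr → x = 0.02135; check Q = 0.04553
Then add 0.3028 M of C.
Step 3:
                  E         C         B         X
  I          0.4165      1.37      2.24     0.108
  C        -0.05096  -0.07643  -0.07643   0.02548
  E          0.3655     1.294     2.164    0.1334
  solve Keq expr → x = 0.02548; check Q = 0.04553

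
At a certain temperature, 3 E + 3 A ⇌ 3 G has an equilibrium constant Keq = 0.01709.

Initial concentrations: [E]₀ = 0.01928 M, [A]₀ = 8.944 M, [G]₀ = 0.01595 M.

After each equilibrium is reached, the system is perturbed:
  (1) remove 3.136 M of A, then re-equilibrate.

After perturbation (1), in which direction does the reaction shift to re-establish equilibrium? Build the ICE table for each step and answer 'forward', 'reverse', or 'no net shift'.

Q₀ = 7.9134e-04 vs Keq = 0.01709 ⇒ Q<K, forward
Step 1:
                  E         A         G
  Initial   0.01928     8.944   0.01595
  Change  -0.008609 -0.008609  0.008609
  Equil     0.01067     8.935   0.02456
  solve Keq expr → x = 0.00287; check Q = 0.01709
Then remove 3.136 M of A.
Step 2:
                  E         A         G
  Initial   0.01067     5.799   0.02456
  Change   0.003451  0.003451 -0.003451
  Equil     0.01412     5.803   0.02111
  solve Keq expr → x = -0.00115; check Q = 0.01709

Direction: reverse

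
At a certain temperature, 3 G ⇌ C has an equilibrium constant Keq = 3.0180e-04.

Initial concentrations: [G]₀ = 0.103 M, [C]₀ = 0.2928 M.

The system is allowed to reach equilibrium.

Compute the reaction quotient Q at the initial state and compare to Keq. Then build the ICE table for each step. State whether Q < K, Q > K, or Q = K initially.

Q₀ = 268 vs Keq = 3.0180e-04 ⇒ Q>K, reverse
Step 1:
                  G         C
  Initial     0.103    0.2928
  Change     0.8775   -0.2925
  Equil      0.9805 2.8453e-04
  solve Keq expr → x = -0.2925; check Q = 3.0180e-04

Q₀ = 268; Q > K (proceeds reverse)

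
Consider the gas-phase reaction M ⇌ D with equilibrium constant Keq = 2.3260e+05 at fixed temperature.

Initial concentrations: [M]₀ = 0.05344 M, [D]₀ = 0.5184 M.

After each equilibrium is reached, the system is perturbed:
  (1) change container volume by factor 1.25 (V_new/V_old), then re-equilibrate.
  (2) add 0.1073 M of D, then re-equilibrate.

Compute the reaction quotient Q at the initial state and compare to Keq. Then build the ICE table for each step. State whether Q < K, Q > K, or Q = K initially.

Q₀ = 9.701; Q < K (proceeds forward)

Q₀ = 9.701 vs Keq = 2.3260e+05 ⇒ Q<K, forward
Step 1:
                   M          D
  Initial    0.05344     0.5184
  Change    -0.05344    0.05344
  Equil   2.4585e-06     0.5718
  solve Keq expr → x = 0.05344; check Q = 2.3260e+05
Then change container volume by factor 1.25 (V_new/V_old).
Step 2:
                   M          D
  Initial 1.9668e-06     0.4575
  Change           0          0
  Equil   1.9668e-06     0.4575
  solve Keq expr → x = 0; check Q = 2.3260e+05
Then add 0.1073 M of D.
Step 3:
                   M          D
  Initial 1.9668e-06     0.5648
  Change  4.6130e-07 -4.6130e-07
  Equil   2.4281e-06     0.5648
  solve Keq expr → x = -4.6130e-07; check Q = 2.3260e+05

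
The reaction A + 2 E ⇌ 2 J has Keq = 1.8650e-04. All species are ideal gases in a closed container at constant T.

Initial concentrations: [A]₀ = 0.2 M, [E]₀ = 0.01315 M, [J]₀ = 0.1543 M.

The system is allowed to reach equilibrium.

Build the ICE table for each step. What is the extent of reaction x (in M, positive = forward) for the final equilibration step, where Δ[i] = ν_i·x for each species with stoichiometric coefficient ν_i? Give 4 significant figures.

Q₀ = 688.4 vs Keq = 1.8650e-04 ⇒ Q>K, reverse
Step 1:
                   A          E          J
  I              0.2    0.01315     0.1543
  C          0.07655     0.1531    -0.1531
  E           0.2766     0.1663   0.001194
  solve Keq expr → x = -0.07655; check Q = 1.8650e-04

x = -0.07655 M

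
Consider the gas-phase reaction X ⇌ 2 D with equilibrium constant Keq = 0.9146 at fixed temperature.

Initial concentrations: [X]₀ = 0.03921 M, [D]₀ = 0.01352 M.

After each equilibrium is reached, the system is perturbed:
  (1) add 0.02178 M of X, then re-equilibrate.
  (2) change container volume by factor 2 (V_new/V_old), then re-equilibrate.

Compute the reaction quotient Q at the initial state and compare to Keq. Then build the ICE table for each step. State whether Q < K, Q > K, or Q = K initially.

Q₀ = 0.004662; Q < K (proceeds forward)

Q₀ = 0.004662 vs Keq = 0.9146 ⇒ Q<K, forward
Step 1:
                  X         D
  I         0.03921   0.01352
  C        -0.03248   0.06495
  E        0.006733   0.07847
  solve Keq expr → x = 0.03248; check Q = 0.9146
Then add 0.02178 M of X.
Step 2:
                  X         D
  I         0.02851   0.07847
  C        -0.01544   0.03088
  E         0.01307    0.1094
  solve Keq expr → x = 0.01544; check Q = 0.9146
Then change container volume by factor 2 (V_new/V_old).
Step 3:
                  X         D
  I        0.006537   0.05468
  C       -0.002614  0.005227
  E        0.003923    0.0599
  solve Keq expr → x = 0.002614; check Q = 0.9146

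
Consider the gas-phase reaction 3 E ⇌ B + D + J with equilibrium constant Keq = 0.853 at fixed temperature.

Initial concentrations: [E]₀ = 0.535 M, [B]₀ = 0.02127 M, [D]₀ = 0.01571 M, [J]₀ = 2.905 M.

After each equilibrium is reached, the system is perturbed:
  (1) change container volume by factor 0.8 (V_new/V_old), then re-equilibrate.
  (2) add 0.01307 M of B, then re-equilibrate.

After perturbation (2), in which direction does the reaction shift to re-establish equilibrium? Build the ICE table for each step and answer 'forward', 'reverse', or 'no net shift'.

Q₀ = 0.006339 vs Keq = 0.853 ⇒ Q<K, forward
Step 1:
                  E         B         D         J
  init        0.535   0.02127   0.01571     2.905
  Δ         -0.2236   0.07453   0.07453   0.07453
  eq         0.3114    0.0958   0.09024      2.98
  solve Keq expr → x = 0.07453; check Q = 0.853
Then change container volume by factor 0.8 (V_new/V_old).
Step 2:
                  E         B         D         J
  init       0.3893    0.1198    0.1128     3.724
  Δ               0         0         0         0
  eq         0.3893    0.1198    0.1128     3.724
  solve Keq expr → x = 0; check Q = 0.853
Then add 0.01307 M of B.
Step 3:
                  E         B         D         J
  init       0.3893    0.1328    0.1128     3.724
  Δ        0.007821 -0.002607 -0.002607 -0.002607
  eq         0.3971    0.1302    0.1102     3.722
  solve Keq expr → x = -0.002607; check Q = 0.853

Direction: reverse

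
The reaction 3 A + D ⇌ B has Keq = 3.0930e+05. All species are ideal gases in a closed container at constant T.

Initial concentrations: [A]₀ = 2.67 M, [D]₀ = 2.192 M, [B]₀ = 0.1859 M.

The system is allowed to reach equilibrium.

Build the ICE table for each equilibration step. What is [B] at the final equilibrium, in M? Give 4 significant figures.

Q₀ = 0.004456 vs Keq = 3.0930e+05 ⇒ Q<K, forward
Step 1:
                   A          D          B
  init          2.67      2.192     0.1859
  Δ           -2.656    -0.8854     0.8854
  eq         0.01384      1.307      1.071
  solve Keq expr → x = 0.8854; check Q = 3.0930e+05

[B]_eq = 1.071 M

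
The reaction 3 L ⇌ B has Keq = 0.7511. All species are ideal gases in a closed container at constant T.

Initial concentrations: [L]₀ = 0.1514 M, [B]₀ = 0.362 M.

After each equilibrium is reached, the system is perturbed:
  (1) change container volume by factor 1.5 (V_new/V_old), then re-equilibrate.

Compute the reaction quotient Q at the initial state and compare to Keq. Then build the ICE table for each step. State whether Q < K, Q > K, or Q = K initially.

Q₀ = 104.3 vs Keq = 0.7511 ⇒ Q>K, reverse
Step 1:
                   L          B
  I           0.1514      0.362
  C           0.4904    -0.1635
  E           0.6418     0.1985
  solve Keq expr → x = -0.1635; check Q = 0.7511
Then change container volume by factor 1.5 (V_new/V_old).
Step 2:
                   L          B
  I           0.4279     0.1324
  C          0.08792   -0.02931
  E           0.5158     0.1031
  solve Keq expr → x = -0.02931; check Q = 0.7511

Q₀ = 104.3; Q > K (proceeds reverse)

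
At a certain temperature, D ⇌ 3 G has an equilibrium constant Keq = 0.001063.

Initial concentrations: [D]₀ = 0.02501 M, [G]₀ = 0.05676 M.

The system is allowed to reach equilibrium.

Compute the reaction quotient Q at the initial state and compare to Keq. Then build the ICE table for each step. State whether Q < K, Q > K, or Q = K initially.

Q₀ = 0.007312 vs Keq = 0.001063 ⇒ Q>K, reverse
Step 1:
                    D           G
  I           0.02501     0.05676
  C          0.008006    -0.02402
  E           0.03302     0.03274
  solve Keq expr → x = -0.008006; check Q = 0.001063

Q₀ = 0.007312; Q > K (proceeds reverse)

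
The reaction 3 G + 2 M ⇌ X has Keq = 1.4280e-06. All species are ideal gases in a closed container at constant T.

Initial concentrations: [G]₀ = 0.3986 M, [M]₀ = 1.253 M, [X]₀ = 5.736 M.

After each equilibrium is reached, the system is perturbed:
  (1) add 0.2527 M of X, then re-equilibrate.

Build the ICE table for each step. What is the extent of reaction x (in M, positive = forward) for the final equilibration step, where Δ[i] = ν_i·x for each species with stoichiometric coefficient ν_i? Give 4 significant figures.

x = -0.1505 M

Q₀ = 57.69 vs Keq = 1.4280e-06 ⇒ Q>K, reverse
Step 1:
                  G         M         X
  Initial    0.3986     1.253     5.736
  Change      15.14     10.09    -5.046
  Equil       15.54     11.35    0.6896
  solve Keq expr → x = -5.046; check Q = 1.4280e-06
Then add 0.2527 M of X.
Step 2:
                  G         M         X
  Initial     15.54     11.35    0.9423
  Change     0.4514    0.3009   -0.1505
  Equil       15.99     11.65    0.7918
  solve Keq expr → x = -0.1505; check Q = 1.4280e-06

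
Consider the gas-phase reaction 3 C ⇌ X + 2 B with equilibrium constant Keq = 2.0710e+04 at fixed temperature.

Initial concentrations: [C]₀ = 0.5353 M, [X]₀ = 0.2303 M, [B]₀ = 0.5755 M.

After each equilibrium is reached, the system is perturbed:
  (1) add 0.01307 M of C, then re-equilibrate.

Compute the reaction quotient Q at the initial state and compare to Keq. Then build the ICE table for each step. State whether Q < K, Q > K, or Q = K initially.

Q₀ = 0.4973 vs Keq = 2.0710e+04 ⇒ Q<K, forward
Step 1:
                  C         X         B
  init       0.5353    0.2303    0.5755
  Δ           -0.51      0.17      0.34
  eq         0.0253    0.4003    0.9155
  solve Keq expr → x = 0.17; check Q = 2.0710e+04
Then add 0.01307 M of C.
Step 2:
                  C         X         B
  init      0.03837    0.4003    0.9155
  Δ        -0.01282  0.004274  0.008548
  eq        0.02555    0.4046     0.924
  solve Keq expr → x = 0.004274; check Q = 2.0710e+04

Q₀ = 0.4973; Q < K (proceeds forward)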